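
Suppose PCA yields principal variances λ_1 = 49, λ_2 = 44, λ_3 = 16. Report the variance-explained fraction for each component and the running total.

Step 1 — total variance = trace(Sigma) = Σ λ_i = 49 + 44 + 16 = 109.

Step 2 — fraction explained by component i = λ_i / Σ λ:
  PC1: 49/109 = 0.4495
  PC2: 44/109 = 0.4037
  PC3: 16/109 = 0.1468

Step 3 — cumulative fraction after k components = (λ_1 + ... + λ_k) / Σ λ:
  k = 1: 49/109 = 0.4495
  k = 2: (49 + 44)/109 = 93/109 = 0.8532
  k = 3: (49 + 44 + 16)/109 = 109/109 = 1

Summary (fraction, with percent):

explained: PC1 0.4495 (44.95%), PC2 0.4037 (40.37%), PC3 0.1468 (14.68%);  cumulative: 0.4495, 0.8532, 1


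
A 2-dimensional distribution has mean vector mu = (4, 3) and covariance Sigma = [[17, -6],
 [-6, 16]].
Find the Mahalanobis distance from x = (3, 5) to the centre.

Step 1 — centre the observation: (x - mu) = (-1, 2).

Step 2 — invert Sigma. det(Sigma) = 17·16 - (-6)² = 236.
  Sigma^{-1} = (1/det) · [[d, -b], [-b, a]] = [[0.0678, 0.0254],
 [0.0254, 0.072]].

Step 3 — form the quadratic (x - mu)^T · Sigma^{-1} · (x - mu):
  Sigma^{-1} · (x - mu) = (-0.0169, 0.1186).
  (x - mu)^T · [Sigma^{-1} · (x - mu)] = (-1)·(-0.0169) + (2)·(0.1186) = 0.2542.

Step 4 — take square root: d = √(0.2542) ≈ 0.5042.

d(x, mu) = √(0.2542) ≈ 0.5042


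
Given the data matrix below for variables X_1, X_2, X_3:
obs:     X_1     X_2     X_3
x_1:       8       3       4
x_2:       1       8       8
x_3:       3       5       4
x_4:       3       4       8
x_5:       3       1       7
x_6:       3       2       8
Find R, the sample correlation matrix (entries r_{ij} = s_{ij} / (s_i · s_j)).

Step 1 — column means:
  mean(X_1) = (8 + 1 + 3 + 3 + 3 + 3) / 6 = 21/6 = 3.5
  mean(X_2) = (3 + 8 + 5 + 4 + 1 + 2) / 6 = 23/6 = 3.8333
  mean(X_3) = (4 + 8 + 4 + 8 + 7 + 8) / 6 = 39/6 = 6.5

Step 2 — sample variances and covariances s[i,j] = (1/(n-1)) · Σ_k (x_{k,i} - mean_i) · (x_{k,j} - mean_j), with n-1 = 5:
  s[X_1,X_1] = ((4.5)·(4.5) + (-2.5)·(-2.5) + (-0.5)·(-0.5) + (-0.5)·(-0.5) + (-0.5)·(-0.5) + (-0.5)·(-0.5)) / 5 = 27.5/5 = 5.5
  s[X_1,X_2] = ((4.5)·(-0.8333) + (-2.5)·(4.1667) + (-0.5)·(1.1667) + (-0.5)·(0.1667) + (-0.5)·(-2.8333) + (-0.5)·(-1.8333)) / 5 = -12.5/5 = -2.5
  s[X_1,X_3] = ((4.5)·(-2.5) + (-2.5)·(1.5) + (-0.5)·(-2.5) + (-0.5)·(1.5) + (-0.5)·(0.5) + (-0.5)·(1.5)) / 5 = -15.5/5 = -3.1
  s[X_2,X_2] = ((-0.8333)·(-0.8333) + (4.1667)·(4.1667) + (1.1667)·(1.1667) + (0.1667)·(0.1667) + (-2.8333)·(-2.8333) + (-1.8333)·(-1.8333)) / 5 = 30.8333/5 = 6.1667
  s[X_2,X_3] = ((-0.8333)·(-2.5) + (4.1667)·(1.5) + (1.1667)·(-2.5) + (0.1667)·(1.5) + (-2.8333)·(0.5) + (-1.8333)·(1.5)) / 5 = 1.5/5 = 0.3
  s[X_3,X_3] = ((-2.5)·(-2.5) + (1.5)·(1.5) + (-2.5)·(-2.5) + (1.5)·(1.5) + (0.5)·(0.5) + (1.5)·(1.5)) / 5 = 19.5/5 = 3.9
  Sample standard deviations s_i = √(s[i,i]):
  s(X_1) = √(5.5) = 2.3452
  s(X_2) = √(6.1667) = 2.4833
  s(X_3) = √(3.9) = 1.9748

Step 3 — r_{ij} = s_{ij} / (s_i · s_j):
  r[X_1,X_1] = 1 (diagonal).
  r[X_1,X_2] = -2.5 / (2.3452 · 2.4833) = -2.5 / 5.8238 = -0.4293
  r[X_1,X_3] = -3.1 / (2.3452 · 1.9748) = -3.1 / 4.6314 = -0.6693
  r[X_2,X_2] = 1 (diagonal).
  r[X_2,X_3] = 0.3 / (2.4833 · 1.9748) = 0.3 / 4.9041 = 0.0612
  r[X_3,X_3] = 1 (diagonal).

R is symmetric with unit diagonal. Assembling:

R = [[1, -0.4293, -0.6693],
 [-0.4293, 1, 0.0612],
 [-0.6693, 0.0612, 1]]


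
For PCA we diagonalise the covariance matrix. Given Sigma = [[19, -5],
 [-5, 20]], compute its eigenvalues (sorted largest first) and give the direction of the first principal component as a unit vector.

Step 1 — characteristic polynomial of 2×2 Sigma:
  det(Sigma - λI) = λ² - trace · λ + det = 0.
  trace = 19 + 20 = 39, det = 19·20 - (-5)² = 355.
Step 2 — discriminant:
  Δ = trace² - 4·det = 1521 - 1420 = 101.
Step 3 — eigenvalues:
  λ = (trace ± √Δ)/2 = (39 ± 10.0499)/2,
  λ_1 = 24.5249,  λ_2 = 14.4751.

Step 4 — unit eigenvector for λ_1: solve (Sigma - λ_1 I)v = 0. First row:
  (19 - 24.5249)·v_x + (-5)·v_y = 0, i.e. (-5.5249)·v_x + (-5)·v_y = 0,
  so v ∝ (b, λ_1 - a) = (-5, 5.5249); multiply by -1 so the first entry is positive: u = (5, -5.5249).
  ||u|| = √((5)² + (-5.5249)²) = √(55.5249) ≈ 7.4515,
  v_1 = u/||u|| ≈ (0.671, -0.7415) (||v_1|| = 1).

λ_1 = 24.5249,  λ_2 = 14.4751;  v_1 ≈ (0.671, -0.7415)


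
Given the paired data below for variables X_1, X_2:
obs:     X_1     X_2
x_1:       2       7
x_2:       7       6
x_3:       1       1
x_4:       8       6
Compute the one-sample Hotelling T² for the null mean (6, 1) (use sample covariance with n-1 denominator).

Step 1 — sample mean vector:
  mean(X_1) = (2 + 7 + 1 + 8) / 4 = 18/4 = 4.5
  mean(X_2) = (7 + 6 + 1 + 6) / 4 = 20/4 = 5
  x̄ = (4.5, 5),  deviation x̄ - mu_0 = (4.5, 5) - (6, 1) = (-1.5, 4).

Step 2 — sample covariance matrix, S[i,j] = (1/(n-1)) · Σ_k (x_{k,i} - mean_i) · (x_{k,j} - mean_j), divisor n-1 = 3:
  S[X_1,X_1] = ((-2.5)·(-2.5) + (2.5)·(2.5) + (-3.5)·(-3.5) + (3.5)·(3.5)) / 3 = 37/3 = 12.3333
  S[X_1,X_2] = ((-2.5)·(2) + (2.5)·(1) + (-3.5)·(-4) + (3.5)·(1)) / 3 = 15/3 = 5
  S[X_2,X_2] = ((2)·(2) + (1)·(1) + (-4)·(-4) + (1)·(1)) / 3 = 22/3 = 7.3333
  S = [[12.3333, 5],
 [5, 7.3333]].

Step 3 — invert S. det(S) = 12.3333·7.3333 - (5)² = 65.4444.
  S^{-1} = (1/det) · [[d, -b], [-b, a]] = [[0.1121, -0.0764],
 [-0.0764, 0.1885]].

Step 4 — quadratic form (x̄ - mu_0)^T · S^{-1} · (x̄ - mu_0):
  S^{-1} · (x̄ - mu_0) = (-0.4737, 0.8684),
  (x̄ - mu_0)^T · [...] = (-1.5)·(-0.4737) + (4)·(0.8684) = 4.1842.

Step 5 — scale by n: T² = 4 · 4.1842 = 16.7368.

T² ≈ 16.7368


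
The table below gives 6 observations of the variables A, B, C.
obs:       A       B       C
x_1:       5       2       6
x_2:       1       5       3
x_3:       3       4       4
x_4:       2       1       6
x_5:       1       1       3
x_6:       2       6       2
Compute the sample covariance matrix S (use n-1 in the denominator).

Step 1 — column means:
  mean(A) = (5 + 1 + 3 + 2 + 1 + 2) / 6 = 14/6 = 2.3333
  mean(B) = (2 + 5 + 4 + 1 + 1 + 6) / 6 = 19/6 = 3.1667
  mean(C) = (6 + 3 + 4 + 6 + 3 + 2) / 6 = 24/6 = 4

Step 2 — sample covariance S[i,j] = (1/(n-1)) · Σ_k (x_{k,i} - mean_i) · (x_{k,j} - mean_j), with n-1 = 5.
  S[A,A] = ((2.6667)·(2.6667) + (-1.3333)·(-1.3333) + (0.6667)·(0.6667) + (-0.3333)·(-0.3333) + (-1.3333)·(-1.3333) + (-0.3333)·(-0.3333)) / 5 = 11.3333/5 = 2.2667
  S[A,B] = ((2.6667)·(-1.1667) + (-1.3333)·(1.8333) + (0.6667)·(0.8333) + (-0.3333)·(-2.1667) + (-1.3333)·(-2.1667) + (-0.3333)·(2.8333)) / 5 = -2.3333/5 = -0.4667
  S[A,C] = ((2.6667)·(2) + (-1.3333)·(-1) + (0.6667)·(0) + (-0.3333)·(2) + (-1.3333)·(-1) + (-0.3333)·(-2)) / 5 = 8/5 = 1.6
  S[B,B] = ((-1.1667)·(-1.1667) + (1.8333)·(1.8333) + (0.8333)·(0.8333) + (-2.1667)·(-2.1667) + (-2.1667)·(-2.1667) + (2.8333)·(2.8333)) / 5 = 22.8333/5 = 4.5667
  S[B,C] = ((-1.1667)·(2) + (1.8333)·(-1) + (0.8333)·(0) + (-2.1667)·(2) + (-2.1667)·(-1) + (2.8333)·(-2)) / 5 = -12/5 = -2.4
  S[C,C] = ((2)·(2) + (-1)·(-1) + (0)·(0) + (2)·(2) + (-1)·(-1) + (-2)·(-2)) / 5 = 14/5 = 2.8

S is symmetric (S[j,i] = S[i,j]). Assembling:

S = [[2.2667, -0.4667, 1.6],
 [-0.4667, 4.5667, -2.4],
 [1.6, -2.4, 2.8]]


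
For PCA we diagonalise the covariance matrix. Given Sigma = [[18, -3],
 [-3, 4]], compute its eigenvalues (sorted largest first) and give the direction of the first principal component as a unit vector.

Step 1 — characteristic polynomial of 2×2 Sigma:
  det(Sigma - λI) = λ² - trace · λ + det = 0.
  trace = 18 + 4 = 22, det = 18·4 - (-3)² = 63.
Step 2 — discriminant:
  Δ = trace² - 4·det = 484 - 252 = 232.
Step 3 — eigenvalues:
  λ = (trace ± √Δ)/2 = (22 ± 15.2315)/2,
  λ_1 = 18.6158,  λ_2 = 3.3842.

Step 4 — unit eigenvector for λ_1: solve (Sigma - λ_1 I)v = 0. First row:
  (18 - 18.6158)·v_x + (-3)·v_y = 0, i.e. (-0.6158)·v_x + (-3)·v_y = 0,
  so v ∝ (b, λ_1 - a) = (-3, 0.6158); multiply by -1 so the first entry is positive: u = (3, -0.6158).
  ||u|| = √((3)² + (-0.6158)²) = √(9.3792) ≈ 3.0625,
  v_1 = u/||u|| ≈ (0.9796, -0.2011) (||v_1|| = 1).

λ_1 = 18.6158,  λ_2 = 3.3842;  v_1 ≈ (0.9796, -0.2011)


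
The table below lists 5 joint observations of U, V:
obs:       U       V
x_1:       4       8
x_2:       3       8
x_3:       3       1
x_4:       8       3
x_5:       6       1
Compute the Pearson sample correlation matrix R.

Step 1 — column means:
  mean(U) = (4 + 3 + 3 + 8 + 6) / 5 = 24/5 = 4.8
  mean(V) = (8 + 8 + 1 + 3 + 1) / 5 = 21/5 = 4.2

Step 2 — sample variances and covariances s[i,j] = (1/(n-1)) · Σ_k (x_{k,i} - mean_i) · (x_{k,j} - mean_j), with n-1 = 4:
  s[U,U] = ((-0.8)·(-0.8) + (-1.8)·(-1.8) + (-1.8)·(-1.8) + (3.2)·(3.2) + (1.2)·(1.2)) / 4 = 18.8/4 = 4.7
  s[U,V] = ((-0.8)·(3.8) + (-1.8)·(3.8) + (-1.8)·(-3.2) + (3.2)·(-1.2) + (1.2)·(-3.2)) / 4 = -11.8/4 = -2.95
  s[V,V] = ((3.8)·(3.8) + (3.8)·(3.8) + (-3.2)·(-3.2) + (-1.2)·(-1.2) + (-3.2)·(-3.2)) / 4 = 50.8/4 = 12.7
  Sample standard deviations s_i = √(s[i,i]):
  s(U) = √(4.7) = 2.1679
  s(V) = √(12.7) = 3.5637

Step 3 — r_{ij} = s_{ij} / (s_i · s_j):
  r[U,U] = 1 (diagonal).
  r[U,V] = -2.95 / (2.1679 · 3.5637) = -2.95 / 7.7259 = -0.3818
  r[V,V] = 1 (diagonal).

R is symmetric with unit diagonal. Assembling:

R = [[1, -0.3818],
 [-0.3818, 1]]


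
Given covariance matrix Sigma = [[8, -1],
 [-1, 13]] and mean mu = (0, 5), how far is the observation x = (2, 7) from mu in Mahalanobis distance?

Step 1 — centre the observation: (x - mu) = (2, 2).

Step 2 — invert Sigma. det(Sigma) = 8·13 - (-1)² = 103.
  Sigma^{-1} = (1/det) · [[d, -b], [-b, a]] = [[0.1262, 0.0097],
 [0.0097, 0.0777]].

Step 3 — form the quadratic (x - mu)^T · Sigma^{-1} · (x - mu):
  Sigma^{-1} · (x - mu) = (0.2718, 0.1748).
  (x - mu)^T · [Sigma^{-1} · (x - mu)] = (2)·(0.2718) + (2)·(0.1748) = 0.8932.

Step 4 — take square root: d = √(0.8932) ≈ 0.9451.

d(x, mu) = √(0.8932) ≈ 0.9451


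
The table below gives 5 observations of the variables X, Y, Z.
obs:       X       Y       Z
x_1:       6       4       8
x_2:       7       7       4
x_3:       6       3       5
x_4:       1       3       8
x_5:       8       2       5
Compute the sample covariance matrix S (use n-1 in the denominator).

Step 1 — column means:
  mean(X) = (6 + 7 + 6 + 1 + 8) / 5 = 28/5 = 5.6
  mean(Y) = (4 + 7 + 3 + 3 + 2) / 5 = 19/5 = 3.8
  mean(Z) = (8 + 4 + 5 + 8 + 5) / 5 = 30/5 = 6

Step 2 — sample covariance S[i,j] = (1/(n-1)) · Σ_k (x_{k,i} - mean_i) · (x_{k,j} - mean_j), with n-1 = 4.
  S[X,X] = ((0.4)·(0.4) + (1.4)·(1.4) + (0.4)·(0.4) + (-4.6)·(-4.6) + (2.4)·(2.4)) / 4 = 29.2/4 = 7.3
  S[X,Y] = ((0.4)·(0.2) + (1.4)·(3.2) + (0.4)·(-0.8) + (-4.6)·(-0.8) + (2.4)·(-1.8)) / 4 = 3.6/4 = 0.9
  S[X,Z] = ((0.4)·(2) + (1.4)·(-2) + (0.4)·(-1) + (-4.6)·(2) + (2.4)·(-1)) / 4 = -14/4 = -3.5
  S[Y,Y] = ((0.2)·(0.2) + (3.2)·(3.2) + (-0.8)·(-0.8) + (-0.8)·(-0.8) + (-1.8)·(-1.8)) / 4 = 14.8/4 = 3.7
  S[Y,Z] = ((0.2)·(2) + (3.2)·(-2) + (-0.8)·(-1) + (-0.8)·(2) + (-1.8)·(-1)) / 4 = -5/4 = -1.25
  S[Z,Z] = ((2)·(2) + (-2)·(-2) + (-1)·(-1) + (2)·(2) + (-1)·(-1)) / 4 = 14/4 = 3.5

S is symmetric (S[j,i] = S[i,j]). Assembling:

S = [[7.3, 0.9, -3.5],
 [0.9, 3.7, -1.25],
 [-3.5, -1.25, 3.5]]


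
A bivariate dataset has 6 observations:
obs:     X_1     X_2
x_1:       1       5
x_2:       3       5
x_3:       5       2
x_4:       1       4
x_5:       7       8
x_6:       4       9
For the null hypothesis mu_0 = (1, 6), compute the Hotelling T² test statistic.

Step 1 — sample mean vector:
  mean(X_1) = (1 + 3 + 5 + 1 + 7 + 4) / 6 = 21/6 = 3.5
  mean(X_2) = (5 + 5 + 2 + 4 + 8 + 9) / 6 = 33/6 = 5.5
  x̄ = (3.5, 5.5),  deviation x̄ - mu_0 = (3.5, 5.5) - (1, 6) = (2.5, -0.5).

Step 2 — sample covariance matrix, S[i,j] = (1/(n-1)) · Σ_k (x_{k,i} - mean_i) · (x_{k,j} - mean_j), divisor n-1 = 5:
  S[X_1,X_1] = ((-2.5)·(-2.5) + (-0.5)·(-0.5) + (1.5)·(1.5) + (-2.5)·(-2.5) + (3.5)·(3.5) + (0.5)·(0.5)) / 5 = 27.5/5 = 5.5
  S[X_1,X_2] = ((-2.5)·(-0.5) + (-0.5)·(-0.5) + (1.5)·(-3.5) + (-2.5)·(-1.5) + (3.5)·(2.5) + (0.5)·(3.5)) / 5 = 10.5/5 = 2.1
  S[X_2,X_2] = ((-0.5)·(-0.5) + (-0.5)·(-0.5) + (-3.5)·(-3.5) + (-1.5)·(-1.5) + (2.5)·(2.5) + (3.5)·(3.5)) / 5 = 33.5/5 = 6.7
  S = [[5.5, 2.1],
 [2.1, 6.7]].

Step 3 — invert S. det(S) = 5.5·6.7 - (2.1)² = 32.44.
  S^{-1} = (1/det) · [[d, -b], [-b, a]] = [[0.2065, -0.0647],
 [-0.0647, 0.1695]].

Step 4 — quadratic form (x̄ - mu_0)^T · S^{-1} · (x̄ - mu_0):
  S^{-1} · (x̄ - mu_0) = (0.5487, -0.2466),
  (x̄ - mu_0)^T · [...] = (2.5)·(0.5487) + (-0.5)·(-0.2466) = 1.4951.

Step 5 — scale by n: T² = 6 · 1.4951 = 8.9704.

T² ≈ 8.9704


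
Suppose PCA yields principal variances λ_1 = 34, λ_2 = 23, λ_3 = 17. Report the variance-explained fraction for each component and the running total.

Step 1 — total variance = trace(Sigma) = Σ λ_i = 34 + 23 + 17 = 74.

Step 2 — fraction explained by component i = λ_i / Σ λ:
  PC1: 34/74 = 0.4595
  PC2: 23/74 = 0.3108
  PC3: 17/74 = 0.2297

Step 3 — cumulative fraction after k components = (λ_1 + ... + λ_k) / Σ λ:
  k = 1: 34/74 = 0.4595
  k = 2: (34 + 23)/74 = 57/74 = 0.7703
  k = 3: (34 + 23 + 17)/74 = 74/74 = 1

Summary (fraction, with percent):

explained: PC1 0.4595 (45.95%), PC2 0.3108 (31.08%), PC3 0.2297 (22.97%);  cumulative: 0.4595, 0.7703, 1


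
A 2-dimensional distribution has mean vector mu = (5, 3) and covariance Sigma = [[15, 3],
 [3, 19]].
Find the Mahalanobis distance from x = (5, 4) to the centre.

Step 1 — centre the observation: (x - mu) = (0, 1).

Step 2 — invert Sigma. det(Sigma) = 15·19 - (3)² = 276.
  Sigma^{-1} = (1/det) · [[d, -b], [-b, a]] = [[0.0688, -0.0109],
 [-0.0109, 0.0543]].

Step 3 — form the quadratic (x - mu)^T · Sigma^{-1} · (x - mu):
  Sigma^{-1} · (x - mu) = (-0.0109, 0.0543).
  (x - mu)^T · [Sigma^{-1} · (x - mu)] = (0)·(-0.0109) + (1)·(0.0543) = 0.0543.

Step 4 — take square root: d = √(0.0543) ≈ 0.2331.

d(x, mu) = √(0.0543) ≈ 0.2331


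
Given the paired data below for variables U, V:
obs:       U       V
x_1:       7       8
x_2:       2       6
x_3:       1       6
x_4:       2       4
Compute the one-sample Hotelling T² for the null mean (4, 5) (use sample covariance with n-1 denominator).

Step 1 — sample mean vector:
  mean(U) = (7 + 2 + 1 + 2) / 4 = 12/4 = 3
  mean(V) = (8 + 6 + 6 + 4) / 4 = 24/4 = 6
  x̄ = (3, 6),  deviation x̄ - mu_0 = (3, 6) - (4, 5) = (-1, 1).

Step 2 — sample covariance matrix, S[i,j] = (1/(n-1)) · Σ_k (x_{k,i} - mean_i) · (x_{k,j} - mean_j), divisor n-1 = 3:
  S[U,U] = ((4)·(4) + (-1)·(-1) + (-2)·(-2) + (-1)·(-1)) / 3 = 22/3 = 7.3333
  S[U,V] = ((4)·(2) + (-1)·(0) + (-2)·(0) + (-1)·(-2)) / 3 = 10/3 = 3.3333
  S[V,V] = ((2)·(2) + (0)·(0) + (0)·(0) + (-2)·(-2)) / 3 = 8/3 = 2.6667
  S = [[7.3333, 3.3333],
 [3.3333, 2.6667]].

Step 3 — invert S. det(S) = 7.3333·2.6667 - (3.3333)² = 8.4444.
  S^{-1} = (1/det) · [[d, -b], [-b, a]] = [[0.3158, -0.3947],
 [-0.3947, 0.8684]].

Step 4 — quadratic form (x̄ - mu_0)^T · S^{-1} · (x̄ - mu_0):
  S^{-1} · (x̄ - mu_0) = (-0.7105, 1.2632),
  (x̄ - mu_0)^T · [...] = (-1)·(-0.7105) + (1)·(1.2632) = 1.9737.

Step 5 — scale by n: T² = 4 · 1.9737 = 7.8947.

T² ≈ 7.8947


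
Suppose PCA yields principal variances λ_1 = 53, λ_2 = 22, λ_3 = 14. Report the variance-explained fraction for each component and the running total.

Step 1 — total variance = trace(Sigma) = Σ λ_i = 53 + 22 + 14 = 89.

Step 2 — fraction explained by component i = λ_i / Σ λ:
  PC1: 53/89 = 0.5955
  PC2: 22/89 = 0.2472
  PC3: 14/89 = 0.1573

Step 3 — cumulative fraction after k components = (λ_1 + ... + λ_k) / Σ λ:
  k = 1: 53/89 = 0.5955
  k = 2: (53 + 22)/89 = 75/89 = 0.8427
  k = 3: (53 + 22 + 14)/89 = 89/89 = 1

Summary (fraction, with percent):

explained: PC1 0.5955 (59.55%), PC2 0.2472 (24.72%), PC3 0.1573 (15.73%);  cumulative: 0.5955, 0.8427, 1


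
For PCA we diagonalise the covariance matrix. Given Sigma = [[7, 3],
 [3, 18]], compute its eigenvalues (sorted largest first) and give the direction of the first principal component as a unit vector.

Step 1 — characteristic polynomial of 2×2 Sigma:
  det(Sigma - λI) = λ² - trace · λ + det = 0.
  trace = 7 + 18 = 25, det = 7·18 - (3)² = 117.
Step 2 — discriminant:
  Δ = trace² - 4·det = 625 - 468 = 157.
Step 3 — eigenvalues:
  λ = (trace ± √Δ)/2 = (25 ± 12.53)/2,
  λ_1 = 18.765,  λ_2 = 6.235.

Step 4 — unit eigenvector for λ_1: solve (Sigma - λ_1 I)v = 0. First row:
  (7 - 18.765)·v_x + (3)·v_y = 0, i.e. (-11.765)·v_x + (3)·v_y = 0,
  so v ∝ (b, λ_1 - a) = (3, 11.765) = u.
  ||u|| = √((3)² + (11.765)²) = √(147.4148) ≈ 12.1414,
  v_1 = u/||u|| ≈ (0.2471, 0.969) (||v_1|| = 1).

λ_1 = 18.765,  λ_2 = 6.235;  v_1 ≈ (0.2471, 0.969)


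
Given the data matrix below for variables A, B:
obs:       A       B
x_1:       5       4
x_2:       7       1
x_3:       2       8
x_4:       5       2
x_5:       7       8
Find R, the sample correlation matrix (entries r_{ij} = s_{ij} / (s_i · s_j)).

Step 1 — column means:
  mean(A) = (5 + 7 + 2 + 5 + 7) / 5 = 26/5 = 5.2
  mean(B) = (4 + 1 + 8 + 2 + 8) / 5 = 23/5 = 4.6

Step 2 — sample variances and covariances s[i,j] = (1/(n-1)) · Σ_k (x_{k,i} - mean_i) · (x_{k,j} - mean_j), with n-1 = 4:
  s[A,A] = ((-0.2)·(-0.2) + (1.8)·(1.8) + (-3.2)·(-3.2) + (-0.2)·(-0.2) + (1.8)·(1.8)) / 4 = 16.8/4 = 4.2
  s[A,B] = ((-0.2)·(-0.6) + (1.8)·(-3.6) + (-3.2)·(3.4) + (-0.2)·(-2.6) + (1.8)·(3.4)) / 4 = -10.6/4 = -2.65
  s[B,B] = ((-0.6)·(-0.6) + (-3.6)·(-3.6) + (3.4)·(3.4) + (-2.6)·(-2.6) + (3.4)·(3.4)) / 4 = 43.2/4 = 10.8
  Sample standard deviations s_i = √(s[i,i]):
  s(A) = √(4.2) = 2.0494
  s(B) = √(10.8) = 3.2863

Step 3 — r_{ij} = s_{ij} / (s_i · s_j):
  r[A,A] = 1 (diagonal).
  r[A,B] = -2.65 / (2.0494 · 3.2863) = -2.65 / 6.735 = -0.3935
  r[B,B] = 1 (diagonal).

R is symmetric with unit diagonal. Assembling:

R = [[1, -0.3935],
 [-0.3935, 1]]


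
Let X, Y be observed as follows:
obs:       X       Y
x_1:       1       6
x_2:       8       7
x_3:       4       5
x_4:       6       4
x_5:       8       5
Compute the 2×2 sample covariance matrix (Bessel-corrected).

Step 1 — column means:
  mean(X) = (1 + 8 + 4 + 6 + 8) / 5 = 27/5 = 5.4
  mean(Y) = (6 + 7 + 5 + 4 + 5) / 5 = 27/5 = 5.4

Step 2 — sample covariance S[i,j] = (1/(n-1)) · Σ_k (x_{k,i} - mean_i) · (x_{k,j} - mean_j), with n-1 = 4.
  S[X,X] = ((-4.4)·(-4.4) + (2.6)·(2.6) + (-1.4)·(-1.4) + (0.6)·(0.6) + (2.6)·(2.6)) / 4 = 35.2/4 = 8.8
  S[X,Y] = ((-4.4)·(0.6) + (2.6)·(1.6) + (-1.4)·(-0.4) + (0.6)·(-1.4) + (2.6)·(-0.4)) / 4 = 0.2/4 = 0.05
  S[Y,Y] = ((0.6)·(0.6) + (1.6)·(1.6) + (-0.4)·(-0.4) + (-1.4)·(-1.4) + (-0.4)·(-0.4)) / 4 = 5.2/4 = 1.3

S is symmetric (S[j,i] = S[i,j]). Assembling:

S = [[8.8, 0.05],
 [0.05, 1.3]]


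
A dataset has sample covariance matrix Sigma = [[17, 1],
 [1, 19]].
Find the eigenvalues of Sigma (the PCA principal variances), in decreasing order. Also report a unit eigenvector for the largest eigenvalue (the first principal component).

Step 1 — characteristic polynomial of 2×2 Sigma:
  det(Sigma - λI) = λ² - trace · λ + det = 0.
  trace = 17 + 19 = 36, det = 17·19 - (1)² = 322.
Step 2 — discriminant:
  Δ = trace² - 4·det = 1296 - 1288 = 8.
Step 3 — eigenvalues:
  λ = (trace ± √Δ)/2 = (36 ± 2.8284)/2,
  λ_1 = 19.4142,  λ_2 = 16.5858.

Step 4 — unit eigenvector for λ_1: solve (Sigma - λ_1 I)v = 0. First row:
  (17 - 19.4142)·v_x + (1)·v_y = 0, i.e. (-2.4142)·v_x + (1)·v_y = 0,
  so v ∝ (b, λ_1 - a) = (1, 2.4142) = u.
  ||u|| = √((1)² + (2.4142)²) = √(6.8284) ≈ 2.6131,
  v_1 = u/||u|| ≈ (0.3827, 0.9239) (||v_1|| = 1).

λ_1 = 19.4142,  λ_2 = 16.5858;  v_1 ≈ (0.3827, 0.9239)


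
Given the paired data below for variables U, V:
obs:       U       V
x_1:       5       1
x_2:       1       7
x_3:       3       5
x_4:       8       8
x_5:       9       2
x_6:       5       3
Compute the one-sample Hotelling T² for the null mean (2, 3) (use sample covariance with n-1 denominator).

Step 1 — sample mean vector:
  mean(U) = (5 + 1 + 3 + 8 + 9 + 5) / 6 = 31/6 = 5.1667
  mean(V) = (1 + 7 + 5 + 8 + 2 + 3) / 6 = 26/6 = 4.3333
  x̄ = (5.1667, 4.3333),  deviation x̄ - mu_0 = (5.1667, 4.3333) - (2, 3) = (3.1667, 1.3333).

Step 2 — sample covariance matrix, S[i,j] = (1/(n-1)) · Σ_k (x_{k,i} - mean_i) · (x_{k,j} - mean_j), divisor n-1 = 5:
  S[U,U] = ((-0.1667)·(-0.1667) + (-4.1667)·(-4.1667) + (-2.1667)·(-2.1667) + (2.8333)·(2.8333) + (3.8333)·(3.8333) + (-0.1667)·(-0.1667)) / 5 = 44.8333/5 = 8.9667
  S[U,V] = ((-0.1667)·(-3.3333) + (-4.1667)·(2.6667) + (-2.1667)·(0.6667) + (2.8333)·(3.6667) + (3.8333)·(-2.3333) + (-0.1667)·(-1.3333)) / 5 = -10.3333/5 = -2.0667
  S[V,V] = ((-3.3333)·(-3.3333) + (2.6667)·(2.6667) + (0.6667)·(0.6667) + (3.6667)·(3.6667) + (-2.3333)·(-2.3333) + (-1.3333)·(-1.3333)) / 5 = 39.3333/5 = 7.8667
  S = [[8.9667, -2.0667],
 [-2.0667, 7.8667]].

Step 3 — invert S. det(S) = 8.9667·7.8667 - (-2.0667)² = 66.2667.
  S^{-1} = (1/det) · [[d, -b], [-b, a]] = [[0.1187, 0.0312],
 [0.0312, 0.1353]].

Step 4 — quadratic form (x̄ - mu_0)^T · S^{-1} · (x̄ - mu_0):
  S^{-1} · (x̄ - mu_0) = (0.4175, 0.2792),
  (x̄ - mu_0)^T · [...] = (3.1667)·(0.4175) + (1.3333)·(0.2792) = 1.6943.

Step 5 — scale by n: T² = 6 · 1.6943 = 10.166.

T² ≈ 10.166


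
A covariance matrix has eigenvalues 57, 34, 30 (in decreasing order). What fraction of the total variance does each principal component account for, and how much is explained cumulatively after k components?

Step 1 — total variance = trace(Sigma) = Σ λ_i = 57 + 34 + 30 = 121.

Step 2 — fraction explained by component i = λ_i / Σ λ:
  PC1: 57/121 = 0.4711
  PC2: 34/121 = 0.281
  PC3: 30/121 = 0.2479

Step 3 — cumulative fraction after k components = (λ_1 + ... + λ_k) / Σ λ:
  k = 1: 57/121 = 0.4711
  k = 2: (57 + 34)/121 = 91/121 = 0.7521
  k = 3: (57 + 34 + 30)/121 = 121/121 = 1

Summary (fraction, with percent):

explained: PC1 0.4711 (47.11%), PC2 0.281 (28.1%), PC3 0.2479 (24.79%);  cumulative: 0.4711, 0.7521, 1


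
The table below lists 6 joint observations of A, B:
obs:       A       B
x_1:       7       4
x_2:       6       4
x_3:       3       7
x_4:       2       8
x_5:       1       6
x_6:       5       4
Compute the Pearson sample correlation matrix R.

Step 1 — column means:
  mean(A) = (7 + 6 + 3 + 2 + 1 + 5) / 6 = 24/6 = 4
  mean(B) = (4 + 4 + 7 + 8 + 6 + 4) / 6 = 33/6 = 5.5

Step 2 — sample variances and covariances s[i,j] = (1/(n-1)) · Σ_k (x_{k,i} - mean_i) · (x_{k,j} - mean_j), with n-1 = 5:
  s[A,A] = ((3)·(3) + (2)·(2) + (-1)·(-1) + (-2)·(-2) + (-3)·(-3) + (1)·(1)) / 5 = 28/5 = 5.6
  s[A,B] = ((3)·(-1.5) + (2)·(-1.5) + (-1)·(1.5) + (-2)·(2.5) + (-3)·(0.5) + (1)·(-1.5)) / 5 = -17/5 = -3.4
  s[B,B] = ((-1.5)·(-1.5) + (-1.5)·(-1.5) + (1.5)·(1.5) + (2.5)·(2.5) + (0.5)·(0.5) + (-1.5)·(-1.5)) / 5 = 15.5/5 = 3.1
  Sample standard deviations s_i = √(s[i,i]):
  s(A) = √(5.6) = 2.3664
  s(B) = √(3.1) = 1.7607

Step 3 — r_{ij} = s_{ij} / (s_i · s_j):
  r[A,A] = 1 (diagonal).
  r[A,B] = -3.4 / (2.3664 · 1.7607) = -3.4 / 4.1665 = -0.816
  r[B,B] = 1 (diagonal).

R is symmetric with unit diagonal. Assembling:

R = [[1, -0.816],
 [-0.816, 1]]


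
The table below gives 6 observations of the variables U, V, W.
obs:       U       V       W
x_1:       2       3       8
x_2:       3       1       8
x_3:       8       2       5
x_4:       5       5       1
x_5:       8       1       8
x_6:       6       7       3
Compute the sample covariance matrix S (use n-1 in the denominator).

Step 1 — column means:
  mean(U) = (2 + 3 + 8 + 5 + 8 + 6) / 6 = 32/6 = 5.3333
  mean(V) = (3 + 1 + 2 + 5 + 1 + 7) / 6 = 19/6 = 3.1667
  mean(W) = (8 + 8 + 5 + 1 + 8 + 3) / 6 = 33/6 = 5.5

Step 2 — sample covariance S[i,j] = (1/(n-1)) · Σ_k (x_{k,i} - mean_i) · (x_{k,j} - mean_j), with n-1 = 5.
  S[U,U] = ((-3.3333)·(-3.3333) + (-2.3333)·(-2.3333) + (2.6667)·(2.6667) + (-0.3333)·(-0.3333) + (2.6667)·(2.6667) + (0.6667)·(0.6667)) / 5 = 31.3333/5 = 6.2667
  S[U,V] = ((-3.3333)·(-0.1667) + (-2.3333)·(-2.1667) + (2.6667)·(-1.1667) + (-0.3333)·(1.8333) + (2.6667)·(-2.1667) + (0.6667)·(3.8333)) / 5 = -1.3333/5 = -0.2667
  S[U,W] = ((-3.3333)·(2.5) + (-2.3333)·(2.5) + (2.6667)·(-0.5) + (-0.3333)·(-4.5) + (2.6667)·(2.5) + (0.6667)·(-2.5)) / 5 = -9/5 = -1.8
  S[V,V] = ((-0.1667)·(-0.1667) + (-2.1667)·(-2.1667) + (-1.1667)·(-1.1667) + (1.8333)·(1.8333) + (-2.1667)·(-2.1667) + (3.8333)·(3.8333)) / 5 = 28.8333/5 = 5.7667
  S[V,W] = ((-0.1667)·(2.5) + (-2.1667)·(2.5) + (-1.1667)·(-0.5) + (1.8333)·(-4.5) + (-2.1667)·(2.5) + (3.8333)·(-2.5)) / 5 = -28.5/5 = -5.7
  S[W,W] = ((2.5)·(2.5) + (2.5)·(2.5) + (-0.5)·(-0.5) + (-4.5)·(-4.5) + (2.5)·(2.5) + (-2.5)·(-2.5)) / 5 = 45.5/5 = 9.1

S is symmetric (S[j,i] = S[i,j]). Assembling:

S = [[6.2667, -0.2667, -1.8],
 [-0.2667, 5.7667, -5.7],
 [-1.8, -5.7, 9.1]]


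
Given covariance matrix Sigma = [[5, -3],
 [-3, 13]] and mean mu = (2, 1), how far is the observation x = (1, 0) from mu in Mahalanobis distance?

Step 1 — centre the observation: (x - mu) = (-1, -1).

Step 2 — invert Sigma. det(Sigma) = 5·13 - (-3)² = 56.
  Sigma^{-1} = (1/det) · [[d, -b], [-b, a]] = [[0.2321, 0.0536],
 [0.0536, 0.0893]].

Step 3 — form the quadratic (x - mu)^T · Sigma^{-1} · (x - mu):
  Sigma^{-1} · (x - mu) = (-0.2857, -0.1429).
  (x - mu)^T · [Sigma^{-1} · (x - mu)] = (-1)·(-0.2857) + (-1)·(-0.1429) = 0.4286.

Step 4 — take square root: d = √(0.4286) ≈ 0.6547.

d(x, mu) = √(0.4286) ≈ 0.6547


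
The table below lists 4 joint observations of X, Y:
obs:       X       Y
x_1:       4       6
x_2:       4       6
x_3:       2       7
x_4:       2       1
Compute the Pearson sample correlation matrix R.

Step 1 — column means:
  mean(X) = (4 + 4 + 2 + 2) / 4 = 12/4 = 3
  mean(Y) = (6 + 6 + 7 + 1) / 4 = 20/4 = 5

Step 2 — sample variances and covariances s[i,j] = (1/(n-1)) · Σ_k (x_{k,i} - mean_i) · (x_{k,j} - mean_j), with n-1 = 3:
  s[X,X] = ((1)·(1) + (1)·(1) + (-1)·(-1) + (-1)·(-1)) / 3 = 4/3 = 1.3333
  s[X,Y] = ((1)·(1) + (1)·(1) + (-1)·(2) + (-1)·(-4)) / 3 = 4/3 = 1.3333
  s[Y,Y] = ((1)·(1) + (1)·(1) + (2)·(2) + (-4)·(-4)) / 3 = 22/3 = 7.3333
  Sample standard deviations s_i = √(s[i,i]):
  s(X) = √(1.3333) = 1.1547
  s(Y) = √(7.3333) = 2.708

Step 3 — r_{ij} = s_{ij} / (s_i · s_j):
  r[X,X] = 1 (diagonal).
  r[X,Y] = 1.3333 / (1.1547 · 2.708) = 1.3333 / 3.1269 = 0.4264
  r[Y,Y] = 1 (diagonal).

R is symmetric with unit diagonal. Assembling:

R = [[1, 0.4264],
 [0.4264, 1]]


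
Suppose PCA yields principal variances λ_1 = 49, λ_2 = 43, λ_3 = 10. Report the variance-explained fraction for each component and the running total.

Step 1 — total variance = trace(Sigma) = Σ λ_i = 49 + 43 + 10 = 102.

Step 2 — fraction explained by component i = λ_i / Σ λ:
  PC1: 49/102 = 0.4804
  PC2: 43/102 = 0.4216
  PC3: 10/102 = 0.098

Step 3 — cumulative fraction after k components = (λ_1 + ... + λ_k) / Σ λ:
  k = 1: 49/102 = 0.4804
  k = 2: (49 + 43)/102 = 92/102 = 0.902
  k = 3: (49 + 43 + 10)/102 = 102/102 = 1

Summary (fraction, with percent):

explained: PC1 0.4804 (48.04%), PC2 0.4216 (42.16%), PC3 0.098 (9.8%);  cumulative: 0.4804, 0.902, 1


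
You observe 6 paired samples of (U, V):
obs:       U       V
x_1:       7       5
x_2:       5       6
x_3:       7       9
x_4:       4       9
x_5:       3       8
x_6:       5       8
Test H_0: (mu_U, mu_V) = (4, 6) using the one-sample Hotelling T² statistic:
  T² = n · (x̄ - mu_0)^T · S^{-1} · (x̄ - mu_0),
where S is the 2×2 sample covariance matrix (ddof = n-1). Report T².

Step 1 — sample mean vector:
  mean(U) = (7 + 5 + 7 + 4 + 3 + 5) / 6 = 31/6 = 5.1667
  mean(V) = (5 + 6 + 9 + 9 + 8 + 8) / 6 = 45/6 = 7.5
  x̄ = (5.1667, 7.5),  deviation x̄ - mu_0 = (5.1667, 7.5) - (4, 6) = (1.1667, 1.5).

Step 2 — sample covariance matrix, S[i,j] = (1/(n-1)) · Σ_k (x_{k,i} - mean_i) · (x_{k,j} - mean_j), divisor n-1 = 5:
  S[U,U] = ((1.8333)·(1.8333) + (-0.1667)·(-0.1667) + (1.8333)·(1.8333) + (-1.1667)·(-1.1667) + (-2.1667)·(-2.1667) + (-0.1667)·(-0.1667)) / 5 = 12.8333/5 = 2.5667
  S[U,V] = ((1.8333)·(-2.5) + (-0.1667)·(-1.5) + (1.8333)·(1.5) + (-1.1667)·(1.5) + (-2.1667)·(0.5) + (-0.1667)·(0.5)) / 5 = -4.5/5 = -0.9
  S[V,V] = ((-2.5)·(-2.5) + (-1.5)·(-1.5) + (1.5)·(1.5) + (1.5)·(1.5) + (0.5)·(0.5) + (0.5)·(0.5)) / 5 = 13.5/5 = 2.7
  S = [[2.5667, -0.9],
 [-0.9, 2.7]].

Step 3 — invert S. det(S) = 2.5667·2.7 - (-0.9)² = 6.12.
  S^{-1} = (1/det) · [[d, -b], [-b, a]] = [[0.4412, 0.1471],
 [0.1471, 0.4194]].

Step 4 — quadratic form (x̄ - mu_0)^T · S^{-1} · (x̄ - mu_0):
  S^{-1} · (x̄ - mu_0) = (0.7353, 0.8007),
  (x̄ - mu_0)^T · [...] = (1.1667)·(0.7353) + (1.5)·(0.8007) = 2.0588.

Step 5 — scale by n: T² = 6 · 2.0588 = 12.3529.

T² ≈ 12.3529


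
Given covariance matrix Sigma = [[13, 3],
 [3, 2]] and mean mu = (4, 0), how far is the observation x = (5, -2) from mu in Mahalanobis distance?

Step 1 — centre the observation: (x - mu) = (1, -2).

Step 2 — invert Sigma. det(Sigma) = 13·2 - (3)² = 17.
  Sigma^{-1} = (1/det) · [[d, -b], [-b, a]] = [[0.1176, -0.1765],
 [-0.1765, 0.7647]].

Step 3 — form the quadratic (x - mu)^T · Sigma^{-1} · (x - mu):
  Sigma^{-1} · (x - mu) = (0.4706, -1.7059).
  (x - mu)^T · [Sigma^{-1} · (x - mu)] = (1)·(0.4706) + (-2)·(-1.7059) = 3.8824.

Step 4 — take square root: d = √(3.8824) ≈ 1.9704.

d(x, mu) = √(3.8824) ≈ 1.9704


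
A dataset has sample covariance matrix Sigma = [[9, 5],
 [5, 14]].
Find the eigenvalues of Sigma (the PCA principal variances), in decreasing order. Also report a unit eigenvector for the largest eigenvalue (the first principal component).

Step 1 — characteristic polynomial of 2×2 Sigma:
  det(Sigma - λI) = λ² - trace · λ + det = 0.
  trace = 9 + 14 = 23, det = 9·14 - (5)² = 101.
Step 2 — discriminant:
  Δ = trace² - 4·det = 529 - 404 = 125.
Step 3 — eigenvalues:
  λ = (trace ± √Δ)/2 = (23 ± 11.1803)/2,
  λ_1 = 17.0902,  λ_2 = 5.9098.

Step 4 — unit eigenvector for λ_1: solve (Sigma - λ_1 I)v = 0. First row:
  (9 - 17.0902)·v_x + (5)·v_y = 0, i.e. (-8.0902)·v_x + (5)·v_y = 0,
  so v ∝ (b, λ_1 - a) = (5, 8.0902) = u.
  ||u|| = √((5)² + (8.0902)²) = √(90.4508) ≈ 9.5106,
  v_1 = u/||u|| ≈ (0.5257, 0.8507) (||v_1|| = 1).

λ_1 = 17.0902,  λ_2 = 5.9098;  v_1 ≈ (0.5257, 0.8507)


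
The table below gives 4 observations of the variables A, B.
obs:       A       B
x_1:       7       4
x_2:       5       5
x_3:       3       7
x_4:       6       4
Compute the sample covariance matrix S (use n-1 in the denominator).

Step 1 — column means:
  mean(A) = (7 + 5 + 3 + 6) / 4 = 21/4 = 5.25
  mean(B) = (4 + 5 + 7 + 4) / 4 = 20/4 = 5

Step 2 — sample covariance S[i,j] = (1/(n-1)) · Σ_k (x_{k,i} - mean_i) · (x_{k,j} - mean_j), with n-1 = 3.
  S[A,A] = ((1.75)·(1.75) + (-0.25)·(-0.25) + (-2.25)·(-2.25) + (0.75)·(0.75)) / 3 = 8.75/3 = 2.9167
  S[A,B] = ((1.75)·(-1) + (-0.25)·(0) + (-2.25)·(2) + (0.75)·(-1)) / 3 = -7/3 = -2.3333
  S[B,B] = ((-1)·(-1) + (0)·(0) + (2)·(2) + (-1)·(-1)) / 3 = 6/3 = 2

S is symmetric (S[j,i] = S[i,j]). Assembling:

S = [[2.9167, -2.3333],
 [-2.3333, 2]]


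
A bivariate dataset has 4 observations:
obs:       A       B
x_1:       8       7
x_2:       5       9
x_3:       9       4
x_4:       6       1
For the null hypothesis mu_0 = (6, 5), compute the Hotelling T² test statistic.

Step 1 — sample mean vector:
  mean(A) = (8 + 5 + 9 + 6) / 4 = 28/4 = 7
  mean(B) = (7 + 9 + 4 + 1) / 4 = 21/4 = 5.25
  x̄ = (7, 5.25),  deviation x̄ - mu_0 = (7, 5.25) - (6, 5) = (1, 0.25).

Step 2 — sample covariance matrix, S[i,j] = (1/(n-1)) · Σ_k (x_{k,i} - mean_i) · (x_{k,j} - mean_j), divisor n-1 = 3:
  S[A,A] = ((1)·(1) + (-2)·(-2) + (2)·(2) + (-1)·(-1)) / 3 = 10/3 = 3.3333
  S[A,B] = ((1)·(1.75) + (-2)·(3.75) + (2)·(-1.25) + (-1)·(-4.25)) / 3 = -4/3 = -1.3333
  S[B,B] = ((1.75)·(1.75) + (3.75)·(3.75) + (-1.25)·(-1.25) + (-4.25)·(-4.25)) / 3 = 36.75/3 = 12.25
  S = [[3.3333, -1.3333],
 [-1.3333, 12.25]].

Step 3 — invert S. det(S) = 3.3333·12.25 - (-1.3333)² = 39.0556.
  S^{-1} = (1/det) · [[d, -b], [-b, a]] = [[0.3137, 0.0341],
 [0.0341, 0.0853]].

Step 4 — quadratic form (x̄ - mu_0)^T · S^{-1} · (x̄ - mu_0):
  S^{-1} · (x̄ - mu_0) = (0.3222, 0.0555),
  (x̄ - mu_0)^T · [...] = (1)·(0.3222) + (0.25)·(0.0555) = 0.3361.

Step 5 — scale by n: T² = 4 · 0.3361 = 1.3442.

T² ≈ 1.3442


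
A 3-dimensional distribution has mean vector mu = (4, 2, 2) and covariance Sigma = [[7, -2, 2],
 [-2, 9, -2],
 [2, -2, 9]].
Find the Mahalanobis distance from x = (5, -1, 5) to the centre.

Step 1 — centre the observation: (x - mu) = (1, -3, 3).

Step 2 — invert Sigma (cofactor / det for 3×3, or solve directly):
  Sigma^{-1} = [[0.1594, 0.029, -0.029],
 [0.029, 0.1222, 0.0207],
 [-0.029, 0.0207, 0.1222]].

Step 3 — form the quadratic (x - mu)^T · Sigma^{-1} · (x - mu):
  Sigma^{-1} · (x - mu) = (-0.0145, -0.2754, 0.2754).
  (x - mu)^T · [Sigma^{-1} · (x - mu)] = (1)·(-0.0145) + (-3)·(-0.2754) + (3)·(0.2754) = 1.6377.

Step 4 — take square root: d = √(1.6377) ≈ 1.2797.

d(x, mu) = √(1.6377) ≈ 1.2797


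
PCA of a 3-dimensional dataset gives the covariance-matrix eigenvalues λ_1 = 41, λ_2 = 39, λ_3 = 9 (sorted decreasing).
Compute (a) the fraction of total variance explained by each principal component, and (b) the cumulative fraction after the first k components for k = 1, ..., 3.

Step 1 — total variance = trace(Sigma) = Σ λ_i = 41 + 39 + 9 = 89.

Step 2 — fraction explained by component i = λ_i / Σ λ:
  PC1: 41/89 = 0.4607
  PC2: 39/89 = 0.4382
  PC3: 9/89 = 0.1011

Step 3 — cumulative fraction after k components = (λ_1 + ... + λ_k) / Σ λ:
  k = 1: 41/89 = 0.4607
  k = 2: (41 + 39)/89 = 80/89 = 0.8989
  k = 3: (41 + 39 + 9)/89 = 89/89 = 1

Summary (fraction, with percent):

explained: PC1 0.4607 (46.07%), PC2 0.4382 (43.82%), PC3 0.1011 (10.11%);  cumulative: 0.4607, 0.8989, 1


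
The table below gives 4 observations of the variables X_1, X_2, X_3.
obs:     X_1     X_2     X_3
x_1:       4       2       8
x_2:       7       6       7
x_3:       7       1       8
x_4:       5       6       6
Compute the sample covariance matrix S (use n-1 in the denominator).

Step 1 — column means:
  mean(X_1) = (4 + 7 + 7 + 5) / 4 = 23/4 = 5.75
  mean(X_2) = (2 + 6 + 1 + 6) / 4 = 15/4 = 3.75
  mean(X_3) = (8 + 7 + 8 + 6) / 4 = 29/4 = 7.25

Step 2 — sample covariance S[i,j] = (1/(n-1)) · Σ_k (x_{k,i} - mean_i) · (x_{k,j} - mean_j), with n-1 = 3.
  S[X_1,X_1] = ((-1.75)·(-1.75) + (1.25)·(1.25) + (1.25)·(1.25) + (-0.75)·(-0.75)) / 3 = 6.75/3 = 2.25
  S[X_1,X_2] = ((-1.75)·(-1.75) + (1.25)·(2.25) + (1.25)·(-2.75) + (-0.75)·(2.25)) / 3 = 0.75/3 = 0.25
  S[X_1,X_3] = ((-1.75)·(0.75) + (1.25)·(-0.25) + (1.25)·(0.75) + (-0.75)·(-1.25)) / 3 = 0.25/3 = 0.0833
  S[X_2,X_2] = ((-1.75)·(-1.75) + (2.25)·(2.25) + (-2.75)·(-2.75) + (2.25)·(2.25)) / 3 = 20.75/3 = 6.9167
  S[X_2,X_3] = ((-1.75)·(0.75) + (2.25)·(-0.25) + (-2.75)·(0.75) + (2.25)·(-1.25)) / 3 = -6.75/3 = -2.25
  S[X_3,X_3] = ((0.75)·(0.75) + (-0.25)·(-0.25) + (0.75)·(0.75) + (-1.25)·(-1.25)) / 3 = 2.75/3 = 0.9167

S is symmetric (S[j,i] = S[i,j]). Assembling:

S = [[2.25, 0.25, 0.0833],
 [0.25, 6.9167, -2.25],
 [0.0833, -2.25, 0.9167]]


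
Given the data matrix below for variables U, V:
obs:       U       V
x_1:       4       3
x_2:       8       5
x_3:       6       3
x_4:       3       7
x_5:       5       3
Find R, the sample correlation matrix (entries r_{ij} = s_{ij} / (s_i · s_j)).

Step 1 — column means:
  mean(U) = (4 + 8 + 6 + 3 + 5) / 5 = 26/5 = 5.2
  mean(V) = (3 + 5 + 3 + 7 + 3) / 5 = 21/5 = 4.2

Step 2 — sample variances and covariances s[i,j] = (1/(n-1)) · Σ_k (x_{k,i} - mean_i) · (x_{k,j} - mean_j), with n-1 = 4:
  s[U,U] = ((-1.2)·(-1.2) + (2.8)·(2.8) + (0.8)·(0.8) + (-2.2)·(-2.2) + (-0.2)·(-0.2)) / 4 = 14.8/4 = 3.7
  s[U,V] = ((-1.2)·(-1.2) + (2.8)·(0.8) + (0.8)·(-1.2) + (-2.2)·(2.8) + (-0.2)·(-1.2)) / 4 = -3.2/4 = -0.8
  s[V,V] = ((-1.2)·(-1.2) + (0.8)·(0.8) + (-1.2)·(-1.2) + (2.8)·(2.8) + (-1.2)·(-1.2)) / 4 = 12.8/4 = 3.2
  Sample standard deviations s_i = √(s[i,i]):
  s(U) = √(3.7) = 1.9235
  s(V) = √(3.2) = 1.7889

Step 3 — r_{ij} = s_{ij} / (s_i · s_j):
  r[U,U] = 1 (diagonal).
  r[U,V] = -0.8 / (1.9235 · 1.7889) = -0.8 / 3.4409 = -0.2325
  r[V,V] = 1 (diagonal).

R is symmetric with unit diagonal. Assembling:

R = [[1, -0.2325],
 [-0.2325, 1]]


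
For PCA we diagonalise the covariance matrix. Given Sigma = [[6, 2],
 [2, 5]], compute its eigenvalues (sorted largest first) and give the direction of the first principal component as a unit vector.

Step 1 — characteristic polynomial of 2×2 Sigma:
  det(Sigma - λI) = λ² - trace · λ + det = 0.
  trace = 6 + 5 = 11, det = 6·5 - (2)² = 26.
Step 2 — discriminant:
  Δ = trace² - 4·det = 121 - 104 = 17.
Step 3 — eigenvalues:
  λ = (trace ± √Δ)/2 = (11 ± 4.1231)/2,
  λ_1 = 7.5616,  λ_2 = 3.4384.

Step 4 — unit eigenvector for λ_1: solve (Sigma - λ_1 I)v = 0. First row:
  (6 - 7.5616)·v_x + (2)·v_y = 0, i.e. (-1.5616)·v_x + (2)·v_y = 0,
  so v ∝ (b, λ_1 - a) = (2, 1.5616) = u.
  ||u|| = √((2)² + (1.5616)²) = √(6.4384) ≈ 2.5374,
  v_1 = u/||u|| ≈ (0.7882, 0.6154) (||v_1|| = 1).

λ_1 = 7.5616,  λ_2 = 3.4384;  v_1 ≈ (0.7882, 0.6154)


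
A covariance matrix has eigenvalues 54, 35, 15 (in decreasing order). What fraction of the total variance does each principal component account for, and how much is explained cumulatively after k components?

Step 1 — total variance = trace(Sigma) = Σ λ_i = 54 + 35 + 15 = 104.

Step 2 — fraction explained by component i = λ_i / Σ λ:
  PC1: 54/104 = 0.5192
  PC2: 35/104 = 0.3365
  PC3: 15/104 = 0.1442

Step 3 — cumulative fraction after k components = (λ_1 + ... + λ_k) / Σ λ:
  k = 1: 54/104 = 0.5192
  k = 2: (54 + 35)/104 = 89/104 = 0.8558
  k = 3: (54 + 35 + 15)/104 = 104/104 = 1

Summary (fraction, with percent):

explained: PC1 0.5192 (51.92%), PC2 0.3365 (33.65%), PC3 0.1442 (14.42%);  cumulative: 0.5192, 0.8558, 1


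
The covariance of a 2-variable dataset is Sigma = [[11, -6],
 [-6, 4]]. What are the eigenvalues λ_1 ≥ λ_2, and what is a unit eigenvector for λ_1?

Step 1 — characteristic polynomial of 2×2 Sigma:
  det(Sigma - λI) = λ² - trace · λ + det = 0.
  trace = 11 + 4 = 15, det = 11·4 - (-6)² = 8.
Step 2 — discriminant:
  Δ = trace² - 4·det = 225 - 32 = 193.
Step 3 — eigenvalues:
  λ = (trace ± √Δ)/2 = (15 ± 13.8924)/2,
  λ_1 = 14.4462,  λ_2 = 0.5538.

Step 4 — unit eigenvector for λ_1: solve (Sigma - λ_1 I)v = 0. First row:
  (11 - 14.4462)·v_x + (-6)·v_y = 0, i.e. (-3.4462)·v_x + (-6)·v_y = 0,
  so v ∝ (b, λ_1 - a) = (-6, 3.4462); multiply by -1 so the first entry is positive: u = (6, -3.4462).
  ||u|| = √((6)² + (-3.4462)²) = √(47.8764) ≈ 6.9193,
  v_1 = u/||u|| ≈ (0.8671, -0.4981) (||v_1|| = 1).

λ_1 = 14.4462,  λ_2 = 0.5538;  v_1 ≈ (0.8671, -0.4981)


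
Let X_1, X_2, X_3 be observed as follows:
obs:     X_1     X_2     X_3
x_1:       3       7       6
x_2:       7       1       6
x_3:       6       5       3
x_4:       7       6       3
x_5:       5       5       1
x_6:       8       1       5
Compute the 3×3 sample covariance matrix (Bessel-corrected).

Step 1 — column means:
  mean(X_1) = (3 + 7 + 6 + 7 + 5 + 8) / 6 = 36/6 = 6
  mean(X_2) = (7 + 1 + 5 + 6 + 5 + 1) / 6 = 25/6 = 4.1667
  mean(X_3) = (6 + 6 + 3 + 3 + 1 + 5) / 6 = 24/6 = 4

Step 2 — sample covariance S[i,j] = (1/(n-1)) · Σ_k (x_{k,i} - mean_i) · (x_{k,j} - mean_j), with n-1 = 5.
  S[X_1,X_1] = ((-3)·(-3) + (1)·(1) + (0)·(0) + (1)·(1) + (-1)·(-1) + (2)·(2)) / 5 = 16/5 = 3.2
  S[X_1,X_2] = ((-3)·(2.8333) + (1)·(-3.1667) + (0)·(0.8333) + (1)·(1.8333) + (-1)·(0.8333) + (2)·(-3.1667)) / 5 = -17/5 = -3.4
  S[X_1,X_3] = ((-3)·(2) + (1)·(2) + (0)·(-1) + (1)·(-1) + (-1)·(-3) + (2)·(1)) / 5 = 0/5 = 0
  S[X_2,X_2] = ((2.8333)·(2.8333) + (-3.1667)·(-3.1667) + (0.8333)·(0.8333) + (1.8333)·(1.8333) + (0.8333)·(0.8333) + (-3.1667)·(-3.1667)) / 5 = 32.8333/5 = 6.5667
  S[X_2,X_3] = ((2.8333)·(2) + (-3.1667)·(2) + (0.8333)·(-1) + (1.8333)·(-1) + (0.8333)·(-3) + (-3.1667)·(1)) / 5 = -9/5 = -1.8
  S[X_3,X_3] = ((2)·(2) + (2)·(2) + (-1)·(-1) + (-1)·(-1) + (-3)·(-3) + (1)·(1)) / 5 = 20/5 = 4

S is symmetric (S[j,i] = S[i,j]). Assembling:

S = [[3.2, -3.4, 0],
 [-3.4, 6.5667, -1.8],
 [0, -1.8, 4]]
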